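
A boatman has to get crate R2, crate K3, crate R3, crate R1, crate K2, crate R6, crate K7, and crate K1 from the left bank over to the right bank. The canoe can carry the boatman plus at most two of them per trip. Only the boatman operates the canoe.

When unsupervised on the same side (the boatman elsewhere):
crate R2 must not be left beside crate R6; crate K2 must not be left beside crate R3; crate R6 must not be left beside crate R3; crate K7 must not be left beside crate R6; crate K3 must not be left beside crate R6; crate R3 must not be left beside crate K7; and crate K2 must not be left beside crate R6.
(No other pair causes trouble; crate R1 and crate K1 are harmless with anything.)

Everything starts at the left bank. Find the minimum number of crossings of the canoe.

13

Counting alone: the boatman can take at most 2 across per trip to the right bank, so moving all 8 needs at least 4 loaded trips out, with a return between consecutive ones — at least 7 crossings.
The safety rule pushes this higher. Following every safe sequence of crossings, the most of the 8 that can be at the right bank as the canoe arrives there on crossings 7, 9, 11 is 5, 6, 7 respectively — never all 8.
So no plan with fewer than 13 crossings exists, and this one achieves 13:
1. Boatman goes to the right bank with crate R3 and crate R6.
2. Boatman goes back to the left bank with crate R3.
3. Boatman goes to the right bank with crate R2 and crate R3.
4. Boatman goes back to the left bank with crate R6.
5. Boatman goes to the right bank with crate K3 and crate R6.
6. Boatman goes back to the left bank with crate R6.
7. Boatman goes to the right bank with crate R1 and crate R6.
8. Boatman goes back to the left bank with crate R6.
9. Boatman goes to the right bank with crate K2 and crate K7.
10. Boatman goes back to the left bank with crate R3.
11. Boatman goes to the right bank with crate K1 and crate R3.
12. Boatman goes back to the left bank with crate R3.
13. Boatman goes to the right bank with crate R3 and crate R6.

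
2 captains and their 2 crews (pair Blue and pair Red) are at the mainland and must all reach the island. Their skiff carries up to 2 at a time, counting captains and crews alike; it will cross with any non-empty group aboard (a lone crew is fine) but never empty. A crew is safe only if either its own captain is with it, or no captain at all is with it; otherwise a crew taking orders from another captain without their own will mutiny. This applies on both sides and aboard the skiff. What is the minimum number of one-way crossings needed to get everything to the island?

5

Counting alone: each trip to the island takes at most 2 across and each return brings at least 1 back, so after t trips out (and t−1 returns) at most 2t − (t−1) of the 4 are across; that first reaches 4 at t = 3, so at least 5 crossings are needed.
The plan below uses exactly 5 crossings, so it is optimal:
1. captain Blue and crew Blue cross → the island.
2. captain Blue crosses ← the mainland.
3. captain Blue and captain Red cross → the island.
4. captain Red crosses ← the mainland.
5. captain Red and crew Red cross → the island.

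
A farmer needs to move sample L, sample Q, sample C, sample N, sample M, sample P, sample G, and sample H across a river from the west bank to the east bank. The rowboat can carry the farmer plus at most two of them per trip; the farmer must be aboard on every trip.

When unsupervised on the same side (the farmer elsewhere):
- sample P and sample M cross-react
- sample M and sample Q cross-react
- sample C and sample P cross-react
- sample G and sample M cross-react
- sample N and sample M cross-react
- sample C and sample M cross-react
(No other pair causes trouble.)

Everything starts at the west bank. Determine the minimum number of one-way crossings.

Counting alone: the farmer can take at most 2 across per trip to the east bank, so moving all 8 needs at least 4 loaded trips out, with a return between consecutive ones — at least 7 crossings.
The safety rule pushes this higher. Following every safe sequence of crossings, the most of the 8 that can be at the east bank as the rowboat arrives there on crossings 7, 9, 11 is 5, 6, 7 respectively — never all 8.
So no plan with fewer than 13 crossings exists, and this one achieves 13:
1. Farmer goes to the east bank with sample C and sample M.
2. Farmer goes back to the west bank with sample C.
3. Farmer goes to the east bank with sample C and sample L.
4. Farmer goes back to the west bank with sample C.
5. Farmer goes to the east bank with sample C and sample Q.
6. Farmer goes back to the west bank with sample M.
7. Farmer goes to the east bank with sample M and sample N.
8. Farmer goes back to the west bank with sample M.
9. Farmer goes to the east bank with sample G and sample M.
10. Farmer goes back to the west bank with sample M.
11. Farmer goes to the east bank with sample H and sample M.
12. Farmer goes back to the west bank with sample M.
13. Farmer goes to the east bank with sample M and sample P.

13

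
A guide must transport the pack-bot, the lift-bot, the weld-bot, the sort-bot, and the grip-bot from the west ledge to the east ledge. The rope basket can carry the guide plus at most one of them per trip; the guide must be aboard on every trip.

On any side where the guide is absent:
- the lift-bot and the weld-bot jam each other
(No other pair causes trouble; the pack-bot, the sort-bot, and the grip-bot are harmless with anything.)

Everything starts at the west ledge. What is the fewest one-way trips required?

Counting alone: the guide can take at most 1 across per trip to the east ledge, so moving all 5 needs at least 5 loaded trips out, with a return between consecutive ones — at least 9 crossings.
The plan below uses exactly 9 crossings, so it is optimal:
1. Guide goes to the east ledge with the lift-bot.
2. Guide goes back to the west ledge alone.
3. Guide goes to the east ledge with the pack-bot.
4. Guide goes back to the west ledge alone.
5. Guide goes to the east ledge with the sort-bot.
6. Guide goes back to the west ledge alone.
7. Guide goes to the east ledge with the grip-bot.
8. Guide goes back to the west ledge alone.
9. Guide goes to the east ledge with the weld-bot.

9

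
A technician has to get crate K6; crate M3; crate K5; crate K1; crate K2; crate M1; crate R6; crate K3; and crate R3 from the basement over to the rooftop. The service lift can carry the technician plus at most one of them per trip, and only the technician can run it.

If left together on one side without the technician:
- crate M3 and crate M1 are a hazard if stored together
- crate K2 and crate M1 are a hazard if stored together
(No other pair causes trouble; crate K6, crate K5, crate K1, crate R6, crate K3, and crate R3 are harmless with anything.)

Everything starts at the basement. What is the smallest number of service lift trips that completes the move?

19

Counting alone: the technician can take at most 1 across per trip to the rooftop, so moving all 9 needs at least 9 loaded trips out, with a return between consecutive ones — at least 17 crossings.
The safety rule pushes this higher. Following every safe sequence of crossings, the most of the 9 that can be at the rooftop as the service lift arrives there on crossing 17 is 8 — never all 9.
So no plan with fewer than 19 crossings exists, and this one achieves 19:
1. Technician goes to the rooftop with crate M1.  [the basement: crate K1, crate K2, crate K3, crate K5, crate K6, crate M3, crate R3, crate R6 | the rooftop: crate M1]
2. Technician goes back to the basement alone.  [the basement: crate K1, crate K2, crate K3, crate K5, crate K6, crate M3, crate R3, crate R6 | the rooftop: crate M1]
3. Technician goes to the rooftop with crate K6.  [the basement: crate K1, crate K2, crate K3, crate K5, crate M3, crate R3, crate R6 | the rooftop: crate K6, crate M1]
4. Technician goes back to the basement alone.  [the basement: crate K1, crate K2, crate K3, crate K5, crate M3, crate R3, crate R6 | the rooftop: crate K6, crate M1]
5. Technician goes to the rooftop with crate M3.  [the basement: crate K1, crate K2, crate K3, crate K5, crate R3, crate R6 | the rooftop: crate K6, crate M1, crate M3]
6. Technician goes back to the basement with crate M1.  [the basement: crate K1, crate K2, crate K3, crate K5, crate M1, crate R3, crate R6 | the rooftop: crate K6, crate M3]
7. Technician goes to the rooftop with crate K2.  [the basement: crate K1, crate K3, crate K5, crate M1, crate R3, crate R6 | the rooftop: crate K2, crate K6, crate M3]
8. Technician goes back to the basement alone.  [the basement: crate K1, crate K3, crate K5, crate M1, crate R3, crate R6 | the rooftop: crate K2, crate K6, crate M3]
9. Technician goes to the rooftop with crate K5.  [the basement: crate K1, crate K3, crate M1, crate R3, crate R6 | the rooftop: crate K2, crate K5, crate K6, crate M3]
10. Technician goes back to the basement alone.  [the basement: crate K1, crate K3, crate M1, crate R3, crate R6 | the rooftop: crate K2, crate K5, crate K6, crate M3]
11. Technician goes to the rooftop with crate K1.  [the basement: crate K3, crate M1, crate R3, crate R6 | the rooftop: crate K1, crate K2, crate K5, crate K6, crate M3]
12. Technician goes back to the basement alone.  [the basement: crate K3, crate M1, crate R3, crate R6 | the rooftop: crate K1, crate K2, crate K5, crate K6, crate M3]
13. Technician goes to the rooftop with crate R6.  [the basement: crate K3, crate M1, crate R3 | the rooftop: crate K1, crate K2, crate K5, crate K6, crate M3, crate R6]
14. Technician goes back to the basement alone.  [the basement: crate K3, crate M1, crate R3 | the rooftop: crate K1, crate K2, crate K5, crate K6, crate M3, crate R6]
15. Technician goes to the rooftop with crate K3.  [the basement: crate M1, crate R3 | the rooftop: crate K1, crate K2, crate K3, crate K5, crate K6, crate M3, crate R6]
16. Technician goes back to the basement alone.  [the basement: crate M1, crate R3 | the rooftop: crate K1, crate K2, crate K3, crate K5, crate K6, crate M3, crate R6]
17. Technician goes to the rooftop with crate R3.  [the basement: crate M1 | the rooftop: crate K1, crate K2, crate K3, crate K5, crate K6, crate M3, crate R3, crate R6]
18. Technician goes back to the basement alone.  [the basement: crate M1 | the rooftop: crate K1, crate K2, crate K3, crate K5, crate K6, crate M3, crate R3, crate R6]
19. Technician goes to the rooftop with crate M1.  [the basement: — | the rooftop: crate K1, crate K2, crate K3, crate K5, crate K6, crate M1, crate M3, crate R3, crate R6]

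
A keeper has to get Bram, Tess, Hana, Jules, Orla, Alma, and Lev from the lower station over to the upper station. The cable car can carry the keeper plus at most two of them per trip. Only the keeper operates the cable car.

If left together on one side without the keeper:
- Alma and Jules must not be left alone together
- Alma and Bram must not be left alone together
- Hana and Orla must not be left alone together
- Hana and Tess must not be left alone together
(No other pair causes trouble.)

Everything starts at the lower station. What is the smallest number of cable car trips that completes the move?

Counting alone: the keeper can take at most 2 across per trip to the upper station, so moving all 7 needs at least 4 loaded trips out, with a return between consecutive ones — at least 7 crossings.
The safety rule pushes this higher. Following every safe sequence of crossings, the most of the 7 that can be at the upper station as the cable car arrives there on crossing 7 is 6 — never all 7.
So no plan with fewer than 9 crossings exists, and this one achieves 9:
1. Keeper goes to the upper station with Alma and Hana.
2. Keeper goes back to the lower station alone.
3. Keeper goes to the upper station with Bram.
4. Keeper goes back to the lower station with Alma.
5. Keeper goes to the upper station with Jules and Tess.
6. Keeper goes back to the lower station with Hana.
7. Keeper goes to the upper station with Lev and Orla.
8. Keeper goes back to the lower station alone.
9. Keeper goes to the upper station with Alma and Hana.

9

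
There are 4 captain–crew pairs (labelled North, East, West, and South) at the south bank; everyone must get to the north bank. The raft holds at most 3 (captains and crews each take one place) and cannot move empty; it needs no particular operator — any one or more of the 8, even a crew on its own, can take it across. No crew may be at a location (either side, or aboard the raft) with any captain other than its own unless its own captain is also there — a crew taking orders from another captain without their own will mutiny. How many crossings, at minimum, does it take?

Counting alone: each trip to the north bank takes at most 3 across and each return brings at least 1 back, so after t trips out (and t−1 returns) at most 3t − (t−1) of the 8 are across; that first reaches 8 at t = 4, so at least 7 crossings are needed.
The safety rule pushes this higher. Following every safe sequence of crossings, the most of the 8 that can be at the north bank as the raft arrives there on crossing 7 is 7 — never all 8.
So no plan with fewer than 9 crossings exists, and this one achieves 9:
1. captain North and crew North cross → the north bank.
2. captain North crosses ← the south bank.
3. captain East, captain North, and crew East cross → the north bank.
4. captain North and crew North cross ← the south bank.
5. captain North, captain South, and captain West cross → the north bank.
6. crew East crosses ← the south bank.
7. crew East and crew North cross → the north bank.
8. crew North crosses ← the south bank.
9. crew North, crew South, and crew West cross → the north bank.

9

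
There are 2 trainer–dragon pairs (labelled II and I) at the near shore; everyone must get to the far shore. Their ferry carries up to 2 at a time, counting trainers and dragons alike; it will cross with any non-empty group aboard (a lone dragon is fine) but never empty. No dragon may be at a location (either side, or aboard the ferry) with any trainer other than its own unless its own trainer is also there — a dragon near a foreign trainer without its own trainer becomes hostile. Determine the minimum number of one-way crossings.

Counting alone: each trip to the far shore takes at most 2 across and each return brings at least 1 back, so after t trips out (and t−1 returns) at most 2t − (t−1) of the 4 are across; that first reaches 4 at t = 3, so at least 5 crossings are needed.
The plan below uses exactly 5 crossings, so it is optimal:
1. dragon II and trainer II cross → the far shore.
2. trainer II crosses ← the near shore.
3. trainer I and trainer II cross → the far shore.
4. trainer I crosses ← the near shore.
5. dragon I and trainer I cross → the far shore.

5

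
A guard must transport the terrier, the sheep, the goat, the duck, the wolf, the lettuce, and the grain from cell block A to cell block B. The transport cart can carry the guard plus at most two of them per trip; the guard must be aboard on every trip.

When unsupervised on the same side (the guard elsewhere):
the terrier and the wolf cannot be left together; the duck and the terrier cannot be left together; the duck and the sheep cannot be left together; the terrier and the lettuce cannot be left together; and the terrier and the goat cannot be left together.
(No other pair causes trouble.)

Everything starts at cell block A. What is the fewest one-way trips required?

Counting alone: the guard can take at most 2 across per trip to cell block B, so moving all 7 needs at least 4 loaded trips out, with a return between consecutive ones — at least 7 crossings.
The safety rule pushes this higher. Following every safe sequence of crossings, the most of the 7 that can be at cell block B as the transport cart arrives there on crossing 7 is 6 — never all 7.
So no plan with fewer than 9 crossings exists, and this one achieves 9:
1. Guard goes to cell block B with the sheep and the terrier.  [cell block A: the duck, the goat, the grain, the lettuce, the wolf | cell block B: the sheep, the terrier]
2. Guard goes back to cell block A alone.  [cell block A: the duck, the goat, the grain, the lettuce, the wolf | cell block B: the sheep, the terrier]
3. Guard goes to cell block B with the grain.  [cell block A: the duck, the goat, the lettuce, the wolf | cell block B: the grain, the sheep, the terrier]
4. Guard goes back to cell block A alone.  [cell block A: the duck, the goat, the lettuce, the wolf | cell block B: the grain, the sheep, the terrier]
5. Guard goes to cell block B with the duck and the goat.  [cell block A: the lettuce, the wolf | cell block B: the duck, the goat, the grain, the sheep, the terrier]
6. Guard goes back to cell block A with the sheep and the terrier.  [cell block A: the lettuce, the sheep, the terrier, the wolf | cell block B: the duck, the goat, the grain]
7. Guard goes to cell block B with the lettuce and the wolf.  [cell block A: the sheep, the terrier | cell block B: the duck, the goat, the grain, the lettuce, the wolf]
8. Guard goes back to cell block A alone.  [cell block A: the sheep, the terrier | cell block B: the duck, the goat, the grain, the lettuce, the wolf]
9. Guard goes to cell block B with the sheep and the terrier.  [cell block A: — | cell block B: the duck, the goat, the grain, the lettuce, the sheep, the terrier, the wolf]

9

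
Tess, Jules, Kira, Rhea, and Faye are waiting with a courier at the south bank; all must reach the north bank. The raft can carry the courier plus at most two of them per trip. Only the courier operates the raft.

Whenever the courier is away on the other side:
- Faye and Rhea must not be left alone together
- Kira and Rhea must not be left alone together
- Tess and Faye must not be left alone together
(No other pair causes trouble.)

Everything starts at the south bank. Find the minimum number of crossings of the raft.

5

Counting alone: the courier can take at most 2 across per trip to the north bank, so moving all 5 needs at least 3 loaded trips out, with a return between consecutive ones — at least 5 crossings.
The plan below uses exactly 5 crossings, so it is optimal:
1. Courier goes to the north bank with Rhea and Tess.  [the south bank: Faye, Jules, Kira | the north bank: Rhea, Tess]
2. Courier goes back to the south bank alone.  [the south bank: Faye, Jules, Kira | the north bank: Rhea, Tess]
3. Courier goes to the north bank with Jules.  [the south bank: Faye, Kira | the north bank: Jules, Rhea, Tess]
4. Courier goes back to the south bank alone.  [the south bank: Faye, Kira | the north bank: Jules, Rhea, Tess]
5. Courier goes to the north bank with Faye and Kira.  [the south bank: — | the north bank: Faye, Jules, Kira, Rhea, Tess]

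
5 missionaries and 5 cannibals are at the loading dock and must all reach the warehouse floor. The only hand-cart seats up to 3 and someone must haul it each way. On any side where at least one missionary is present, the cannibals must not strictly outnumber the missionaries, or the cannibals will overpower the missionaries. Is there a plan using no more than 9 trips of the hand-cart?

Counting alone: each trip to the warehouse floor takes at most 3 across and each return brings at least 1 back, so after t trips out (and t−1 returns) at most 3t − (t−1) of the 10 are across; that first reaches 10 at t = 5, so at least 9 crossings are needed.
The safety rule pushes this higher. Following every safe sequence of crossings, the most of the 10 that can be at the warehouse floor as the hand-cart arrives there on crossing 9 is 9 — never all 10.
So the move cannot be finished within 9 crossings. (The shortest complete plan takes 11:)
1. 2 cannibals → the warehouse floor.  (the loading dock: 5M 3C; the warehouse floor: 0M 2C)
2. 1 cannibal ← the loading dock.  (the loading dock: 5M 4C; the warehouse floor: 0M 1C)
3. 3 cannibals → the warehouse floor.  (the loading dock: 5M 1C; the warehouse floor: 0M 4C)
4. 1 cannibal ← the loading dock.  (the loading dock: 5M 2C; the warehouse floor: 0M 3C)
5. 3 missionaries → the warehouse floor.  (the loading dock: 2M 2C; the warehouse floor: 3M 3C)
6. 1 missionary and 1 cannibal ← the loading dock.  (the loading dock: 3M 3C; the warehouse floor: 2M 2C)
7. 3 missionaries → the warehouse floor.  (the loading dock: 0M 3C; the warehouse floor: 5M 2C)
8. 1 cannibal ← the loading dock.  (the loading dock: 0M 4C; the warehouse floor: 5M 1C)
9. 2 cannibals → the warehouse floor.  (the loading dock: 0M 2C; the warehouse floor: 5M 3C)
10. 1 cannibal ← the loading dock.  (the loading dock: 0M 3C; the warehouse floor: 5M 2C)
11. 3 cannibals → the warehouse floor.  (the loading dock: 0M 0C; the warehouse floor: 5M 5C)

No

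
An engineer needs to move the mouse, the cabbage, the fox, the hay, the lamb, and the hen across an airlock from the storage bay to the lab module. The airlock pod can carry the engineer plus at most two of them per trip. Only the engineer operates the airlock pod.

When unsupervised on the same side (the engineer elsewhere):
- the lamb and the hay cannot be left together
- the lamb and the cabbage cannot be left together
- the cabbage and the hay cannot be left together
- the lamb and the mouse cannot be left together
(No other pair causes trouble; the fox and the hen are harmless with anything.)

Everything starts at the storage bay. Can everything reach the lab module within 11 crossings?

Yes

Yes — this plan uses 9 crossings (≤ 11):
1. Engineer goes to the lab module with the cabbage and the lamb.
2. Engineer goes back to the storage bay with the cabbage.
3. Engineer goes to the lab module with the cabbage and the mouse.
4. Engineer goes back to the storage bay with the lamb.
5. Engineer goes to the lab module with the fox and the hay.
6. Engineer goes back to the storage bay with the cabbage.
7. Engineer goes to the lab module with the cabbage and the hen.
8. Engineer goes back to the storage bay with the cabbage.
9. Engineer goes to the lab module with the cabbage and the lamb.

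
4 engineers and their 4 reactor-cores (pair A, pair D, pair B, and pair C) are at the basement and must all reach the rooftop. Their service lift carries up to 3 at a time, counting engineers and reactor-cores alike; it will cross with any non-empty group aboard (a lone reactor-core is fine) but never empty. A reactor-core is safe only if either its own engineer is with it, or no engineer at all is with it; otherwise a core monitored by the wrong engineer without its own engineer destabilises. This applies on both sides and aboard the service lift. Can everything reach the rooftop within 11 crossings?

Yes

Yes — this plan uses 9 crossings (≤ 11):
1. engineer A and reactor-core A cross → the rooftop.
2. engineer A crosses ← the basement.
3. engineer A, engineer D, and reactor-core D cross → the rooftop.
4. engineer A and reactor-core A cross ← the basement.
5. engineer A, engineer B, and engineer C cross → the rooftop.
6. reactor-core D crosses ← the basement.
7. reactor-core A and reactor-core D cross → the rooftop.
8. reactor-core A crosses ← the basement.
9. reactor-core A, reactor-core B, and reactor-core C cross → the rooftop.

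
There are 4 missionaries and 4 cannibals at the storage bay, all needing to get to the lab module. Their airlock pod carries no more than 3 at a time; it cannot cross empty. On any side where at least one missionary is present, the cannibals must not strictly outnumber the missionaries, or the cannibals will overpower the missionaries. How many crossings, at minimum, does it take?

9

Counting alone: each trip to the lab module takes at most 3 across and each return brings at least 1 back, so after t trips out (and t−1 returns) at most 3t − (t−1) of the 8 are across; that first reaches 8 at t = 4, so at least 7 crossings are needed.
The safety rule pushes this higher. Following every safe sequence of crossings, the most of the 8 that can be at the lab module as the airlock pod arrives there on crossing 7 is 7 — never all 8.
So no plan with fewer than 9 crossings exists, and this one achieves 9:
1. 2 cannibals → the lab module.  (the storage bay: 4M 2C; the lab module: 0M 2C)
2. 1 cannibal ← the storage bay.  (the storage bay: 4M 3C; the lab module: 0M 1C)
3. 3 cannibals → the lab module.  (the storage bay: 4M 0C; the lab module: 0M 4C)
4. 1 cannibal ← the storage bay.  (the storage bay: 4M 1C; the lab module: 0M 3C)
5. 3 missionaries → the lab module.  (the storage bay: 1M 1C; the lab module: 3M 3C)
6. 1 missionary and 1 cannibal ← the storage bay.  (the storage bay: 2M 2C; the lab module: 2M 2C)
7. 2 missionaries → the lab module.  (the storage bay: 0M 2C; the lab module: 4M 2C)
8. 1 cannibal ← the storage bay.  (the storage bay: 0M 3C; the lab module: 4M 1C)
9. 3 cannibals → the lab module.  (the storage bay: 0M 0C; the lab module: 4M 4C)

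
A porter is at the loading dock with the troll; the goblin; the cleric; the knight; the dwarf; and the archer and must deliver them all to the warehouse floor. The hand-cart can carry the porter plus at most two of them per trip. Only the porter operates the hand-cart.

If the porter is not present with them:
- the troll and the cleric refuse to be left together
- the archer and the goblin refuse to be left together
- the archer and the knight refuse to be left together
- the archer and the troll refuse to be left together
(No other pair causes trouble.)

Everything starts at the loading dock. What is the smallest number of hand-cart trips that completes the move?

7

Counting alone: the porter can take at most 2 across per trip to the warehouse floor, so moving all 6 needs at least 3 loaded trips out, with a return between consecutive ones — at least 5 crossings.
The safety rule pushes this higher. Following every safe sequence of crossings, the most of the 6 that can be at the warehouse floor as the hand-cart arrives there on crossing 5 is 5 — never all 6.
So no plan with fewer than 7 crossings exists, and this one achieves 7:
1. Porter goes to the warehouse floor with the archer and the troll.  [the loading dock: the cleric, the dwarf, the goblin, the knight | the warehouse floor: the archer, the troll]
2. Porter goes back to the loading dock with the troll.  [the loading dock: the cleric, the dwarf, the goblin, the knight, the troll | the warehouse floor: the archer]
3. Porter goes to the warehouse floor with the goblin and the troll.  [the loading dock: the cleric, the dwarf, the knight | the warehouse floor: the archer, the goblin, the troll]
4. Porter goes back to the loading dock with the archer.  [the loading dock: the archer, the cleric, the dwarf, the knight | the warehouse floor: the goblin, the troll]
5. Porter goes to the warehouse floor with the dwarf and the knight.  [the loading dock: the archer, the cleric | the warehouse floor: the dwarf, the goblin, the knight, the troll]
6. Porter goes back to the loading dock alone.  [the loading dock: the archer, the cleric | the warehouse floor: the dwarf, the goblin, the knight, the troll]
7. Porter goes to the warehouse floor with the archer and the cleric.  [the loading dock: — | the warehouse floor: the archer, the cleric, the dwarf, the goblin, the knight, the troll]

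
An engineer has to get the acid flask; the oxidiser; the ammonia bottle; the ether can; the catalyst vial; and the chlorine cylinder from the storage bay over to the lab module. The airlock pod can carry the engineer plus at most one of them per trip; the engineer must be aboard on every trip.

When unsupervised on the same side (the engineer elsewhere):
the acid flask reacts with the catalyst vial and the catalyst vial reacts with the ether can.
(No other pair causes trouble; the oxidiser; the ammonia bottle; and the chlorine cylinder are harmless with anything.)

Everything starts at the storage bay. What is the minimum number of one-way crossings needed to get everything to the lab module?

13

Counting alone: the engineer can take at most 1 across per trip to the lab module, so moving all 6 needs at least 6 loaded trips out, with a return between consecutive ones — at least 11 crossings.
The safety rule pushes this higher. Following every safe sequence of crossings, the most of the 6 that can be at the lab module as the airlock pod arrives there on crossing 11 is 5 — never all 6.
So no plan with fewer than 13 crossings exists, and this one achieves 13:
1. Engineer goes to the lab module with the catalyst vial.  [the storage bay: the acid flask, the ammonia bottle, the chlorine cylinder, the ether can, the oxidiser | the lab module: the catalyst vial]
2. Engineer goes back to the storage bay alone.  [the storage bay: the acid flask, the ammonia bottle, the chlorine cylinder, the ether can, the oxidiser | the lab module: the catalyst vial]
3. Engineer goes to the lab module with the acid flask.  [the storage bay: the ammonia bottle, the chlorine cylinder, the ether can, the oxidiser | the lab module: the acid flask, the catalyst vial]
4. Engineer goes back to the storage bay with the catalyst vial.  [the storage bay: the ammonia bottle, the catalyst vial, the chlorine cylinder, the ether can, the oxidiser | the lab module: the acid flask]
5. Engineer goes to the lab module with the ether can.  [the storage bay: the ammonia bottle, the catalyst vial, the chlorine cylinder, the oxidiser | the lab module: the acid flask, the ether can]
6. Engineer goes back to the storage bay alone.  [the storage bay: the ammonia bottle, the catalyst vial, the chlorine cylinder, the oxidiser | the lab module: the acid flask, the ether can]
7. Engineer goes to the lab module with the oxidiser.  [the storage bay: the ammonia bottle, the catalyst vial, the chlorine cylinder | the lab module: the acid flask, the ether can, the oxidiser]
8. Engineer goes back to the storage bay alone.  [the storage bay: the ammonia bottle, the catalyst vial, the chlorine cylinder | the lab module: the acid flask, the ether can, the oxidiser]
9. Engineer goes to the lab module with the ammonia bottle.  [the storage bay: the catalyst vial, the chlorine cylinder | the lab module: the acid flask, the ammonia bottle, the ether can, the oxidiser]
10. Engineer goes back to the storage bay alone.  [the storage bay: the catalyst vial, the chlorine cylinder | the lab module: the acid flask, the ammonia bottle, the ether can, the oxidiser]
11. Engineer goes to the lab module with the chlorine cylinder.  [the storage bay: the catalyst vial | the lab module: the acid flask, the ammonia bottle, the chlorine cylinder, the ether can, the oxidiser]
12. Engineer goes back to the storage bay alone.  [the storage bay: the catalyst vial | the lab module: the acid flask, the ammonia bottle, the chlorine cylinder, the ether can, the oxidiser]
13. Engineer goes to the lab module with the catalyst vial.  [the storage bay: — | the lab module: the acid flask, the ammonia bottle, the catalyst vial, the chlorine cylinder, the ether can, the oxidiser]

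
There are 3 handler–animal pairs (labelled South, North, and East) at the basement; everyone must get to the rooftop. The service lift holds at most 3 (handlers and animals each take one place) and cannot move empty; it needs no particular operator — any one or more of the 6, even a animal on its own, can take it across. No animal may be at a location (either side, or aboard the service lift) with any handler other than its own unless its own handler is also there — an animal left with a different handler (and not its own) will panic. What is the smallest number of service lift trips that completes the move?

5

Counting alone: each trip to the rooftop takes at most 3 across and each return brings at least 1 back, so after t trips out (and t−1 returns) at most 3t − (t−1) of the 6 are across; that first reaches 6 at t = 3, so at least 5 crossings are needed.
The plan below uses exactly 5 crossings, so it is optimal:
1. animal South and handler South cross → the rooftop.
2. handler South crosses ← the basement.
3. handler East, handler North, and handler South cross → the rooftop.
4. animal South crosses ← the basement.
5. animal East, animal North, and animal South cross → the rooftop.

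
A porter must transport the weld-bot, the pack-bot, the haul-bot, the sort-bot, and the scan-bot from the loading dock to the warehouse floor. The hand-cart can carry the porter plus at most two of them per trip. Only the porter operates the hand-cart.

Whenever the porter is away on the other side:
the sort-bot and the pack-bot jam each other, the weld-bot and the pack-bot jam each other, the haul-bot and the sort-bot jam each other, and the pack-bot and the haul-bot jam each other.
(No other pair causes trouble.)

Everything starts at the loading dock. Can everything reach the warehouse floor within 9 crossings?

Yes

Yes — this plan uses 7 crossings (≤ 9):
1. Porter goes to the warehouse floor with the haul-bot and the pack-bot.  [the loading dock: the scan-bot, the sort-bot, the weld-bot | the warehouse floor: the haul-bot, the pack-bot]
2. Porter goes back to the loading dock with the pack-bot.  [the loading dock: the pack-bot, the scan-bot, the sort-bot, the weld-bot | the warehouse floor: the haul-bot]
3. Porter goes to the warehouse floor with the pack-bot and the weld-bot.  [the loading dock: the scan-bot, the sort-bot | the warehouse floor: the haul-bot, the pack-bot, the weld-bot]
4. Porter goes back to the loading dock with the pack-bot.  [the loading dock: the pack-bot, the scan-bot, the sort-bot | the warehouse floor: the haul-bot, the weld-bot]
5. Porter goes to the warehouse floor with the pack-bot and the scan-bot.  [the loading dock: the sort-bot | the warehouse floor: the haul-bot, the pack-bot, the scan-bot, the weld-bot]
6. Porter goes back to the loading dock with the pack-bot.  [the loading dock: the pack-bot, the sort-bot | the warehouse floor: the haul-bot, the scan-bot, the weld-bot]
7. Porter goes to the warehouse floor with the pack-bot and the sort-bot.  [the loading dock: — | the warehouse floor: the haul-bot, the pack-bot, the scan-bot, the sort-bot, the weld-bot]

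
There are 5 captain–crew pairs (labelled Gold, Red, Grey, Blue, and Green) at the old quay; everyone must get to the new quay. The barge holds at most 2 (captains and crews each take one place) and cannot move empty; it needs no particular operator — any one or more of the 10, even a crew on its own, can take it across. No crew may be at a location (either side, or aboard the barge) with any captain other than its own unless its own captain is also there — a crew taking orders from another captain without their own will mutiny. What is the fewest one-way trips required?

impossible

Following every safe sequence of crossings from the start, the most of the 10 that can be at the new quay as the barge arrives there on crossings 1, 3, 5, 7 is 2, 3, 4, 5 respectively; the best ever achieved is 5 of 10.
From crossing 9 on, no configuration arises that was not already reachable earlier: only 82 distinct safe configurations (who is on which side, and where the barge is) can ever be reached, none of them has everyone across, and every continuation just revisits them. So no valid plan exists.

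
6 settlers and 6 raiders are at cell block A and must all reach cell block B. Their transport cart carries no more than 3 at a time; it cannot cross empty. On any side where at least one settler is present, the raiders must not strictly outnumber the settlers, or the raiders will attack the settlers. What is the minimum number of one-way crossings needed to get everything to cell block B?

impossible

Following every safe sequence of crossings from the start, the most of the 12 that can be at cell block B as the transport cart arrives there on crossings 1, 3, 5 is 3, 5, 6 respectively; the best ever achieved is 6 of 12.
From crossing 7 on, no configuration arises that was not already reachable earlier: only 17 distinct safe configurations (who is on which side, and where the transport cart is) can ever be reached, none of them has everyone across, and every continuation just revisits them. They are: 0 settlers + 0 raiders across (transport cart back at the start); 0 settlers + 1 raider across (transport cart there); 0 settlers + 1 raider across (transport cart back at the start); 0 settlers + 2 raiders across (transport cart there); 0 settlers + 2 raiders across (transport cart back at the start); 0 settlers + 3 raiders across (transport cart there); 0 settlers + 3 raiders across (transport cart back at the start); 0 settlers + 4 raiders across (transport cart there); 0 settlers + 4 raiders across (transport cart back at the start); 0 settlers + 5 raiders across (transport cart there); 0 settlers + 5 raiders across (transport cart back at the start); 0 settlers + 6 raiders across (transport cart there); 1 settler + 1 raider across (transport cart there); 1 settler + 1 raider across (transport cart back at the start); 2 settlers + 2 raiders across (transport cart there); 2 settlers + 2 raiders across (transport cart back at the start); 3 settlers + 3 raiders across (transport cart there). So no valid plan exists.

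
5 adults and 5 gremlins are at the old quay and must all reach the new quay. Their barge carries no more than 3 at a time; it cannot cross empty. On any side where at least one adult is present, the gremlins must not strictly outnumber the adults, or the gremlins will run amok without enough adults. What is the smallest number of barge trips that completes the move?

Counting alone: each trip to the new quay takes at most 3 across and each return brings at least 1 back, so after t trips out (and t−1 returns) at most 3t − (t−1) of the 10 are across; that first reaches 10 at t = 5, so at least 9 crossings are needed.
The safety rule pushes this higher. Following every safe sequence of crossings, the most of the 10 that can be at the new quay as the barge arrives there on crossing 9 is 9 — never all 10.
So no plan with fewer than 11 crossings exists, and this one achieves 11:
1. 2 gremlins → the new quay.  (the old quay: 5A 3G; the new quay: 0A 2G)
2. 1 gremlin ← the old quay.  (the old quay: 5A 4G; the new quay: 0A 1G)
3. 3 gremlins → the new quay.  (the old quay: 5A 1G; the new quay: 0A 4G)
4. 1 gremlin ← the old quay.  (the old quay: 5A 2G; the new quay: 0A 3G)
5. 3 adults → the new quay.  (the old quay: 2A 2G; the new quay: 3A 3G)
6. 1 adult and 1 gremlin ← the old quay.  (the old quay: 3A 3G; the new quay: 2A 2G)
7. 3 adults → the new quay.  (the old quay: 0A 3G; the new quay: 5A 2G)
8. 1 gremlin ← the old quay.  (the old quay: 0A 4G; the new quay: 5A 1G)
9. 2 gremlins → the new quay.  (the old quay: 0A 2G; the new quay: 5A 3G)
10. 1 gremlin ← the old quay.  (the old quay: 0A 3G; the new quay: 5A 2G)
11. 3 gremlins → the new quay.  (the old quay: 0A 0G; the new quay: 5A 5G)

11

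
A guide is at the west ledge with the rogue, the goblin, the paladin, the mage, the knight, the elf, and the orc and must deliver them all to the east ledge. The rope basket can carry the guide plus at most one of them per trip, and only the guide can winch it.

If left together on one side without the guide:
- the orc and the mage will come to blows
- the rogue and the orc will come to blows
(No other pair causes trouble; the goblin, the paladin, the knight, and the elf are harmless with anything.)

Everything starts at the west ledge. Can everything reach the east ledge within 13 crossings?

Counting alone: the guide can take at most 1 across per trip to the east ledge, so moving all 7 needs at least 7 loaded trips out, with a return between consecutive ones — at least 13 crossings.
The safety rule pushes this higher. Following every safe sequence of crossings, the most of the 7 that can be at the east ledge as the rope basket arrives there on crossing 13 is 6 — never all 7.
So the move cannot be finished within 13 crossings. (The shortest complete plan takes 15:)
1. Guide goes to the east ledge with the orc.
2. Guide goes back to the west ledge alone.
3. Guide goes to the east ledge with the rogue.
4. Guide goes back to the west ledge with the orc.
5. Guide goes to the east ledge with the mage.
6. Guide goes back to the west ledge alone.
7. Guide goes to the east ledge with the goblin.
8. Guide goes back to the west ledge alone.
9. Guide goes to the east ledge with the paladin.
10. Guide goes back to the west ledge alone.
11. Guide goes to the east ledge with the knight.
12. Guide goes back to the west ledge alone.
13. Guide goes to the east ledge with the elf.
14. Guide goes back to the west ledge alone.
15. Guide goes to the east ledge with the orc.

No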